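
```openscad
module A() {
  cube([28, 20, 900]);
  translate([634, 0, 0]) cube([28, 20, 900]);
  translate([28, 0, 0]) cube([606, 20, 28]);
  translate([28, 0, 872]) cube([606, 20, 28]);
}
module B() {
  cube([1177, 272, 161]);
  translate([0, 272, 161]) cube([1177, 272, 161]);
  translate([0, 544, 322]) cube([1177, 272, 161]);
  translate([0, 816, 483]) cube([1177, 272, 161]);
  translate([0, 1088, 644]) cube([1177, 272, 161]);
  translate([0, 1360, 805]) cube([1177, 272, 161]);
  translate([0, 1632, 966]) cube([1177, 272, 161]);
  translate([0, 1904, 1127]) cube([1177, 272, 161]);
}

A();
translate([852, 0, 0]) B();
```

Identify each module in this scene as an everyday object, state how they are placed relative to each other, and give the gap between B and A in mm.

The staircase's nearest face is 190 mm from the picture frame's +x face.

A is a picture frame. B is a staircase. The staircase is on the floor beside the picture frame on its +x side. The gap between the staircase and the picture frame is 190 mm.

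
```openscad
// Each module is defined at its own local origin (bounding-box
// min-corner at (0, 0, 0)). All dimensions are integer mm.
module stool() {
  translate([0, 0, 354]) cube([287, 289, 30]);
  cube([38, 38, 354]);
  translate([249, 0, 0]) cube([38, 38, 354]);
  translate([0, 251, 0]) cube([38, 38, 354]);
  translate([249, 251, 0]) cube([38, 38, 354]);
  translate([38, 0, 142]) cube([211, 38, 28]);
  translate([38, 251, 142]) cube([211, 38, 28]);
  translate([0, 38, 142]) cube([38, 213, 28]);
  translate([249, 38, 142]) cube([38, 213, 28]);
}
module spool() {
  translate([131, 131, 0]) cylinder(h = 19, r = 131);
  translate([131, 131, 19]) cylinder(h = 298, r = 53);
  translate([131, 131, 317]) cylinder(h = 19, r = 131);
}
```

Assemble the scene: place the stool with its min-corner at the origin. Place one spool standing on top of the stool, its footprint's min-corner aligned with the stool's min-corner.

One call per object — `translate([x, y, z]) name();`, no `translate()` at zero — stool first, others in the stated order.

stool();
translate([0, 0, 384]) spool();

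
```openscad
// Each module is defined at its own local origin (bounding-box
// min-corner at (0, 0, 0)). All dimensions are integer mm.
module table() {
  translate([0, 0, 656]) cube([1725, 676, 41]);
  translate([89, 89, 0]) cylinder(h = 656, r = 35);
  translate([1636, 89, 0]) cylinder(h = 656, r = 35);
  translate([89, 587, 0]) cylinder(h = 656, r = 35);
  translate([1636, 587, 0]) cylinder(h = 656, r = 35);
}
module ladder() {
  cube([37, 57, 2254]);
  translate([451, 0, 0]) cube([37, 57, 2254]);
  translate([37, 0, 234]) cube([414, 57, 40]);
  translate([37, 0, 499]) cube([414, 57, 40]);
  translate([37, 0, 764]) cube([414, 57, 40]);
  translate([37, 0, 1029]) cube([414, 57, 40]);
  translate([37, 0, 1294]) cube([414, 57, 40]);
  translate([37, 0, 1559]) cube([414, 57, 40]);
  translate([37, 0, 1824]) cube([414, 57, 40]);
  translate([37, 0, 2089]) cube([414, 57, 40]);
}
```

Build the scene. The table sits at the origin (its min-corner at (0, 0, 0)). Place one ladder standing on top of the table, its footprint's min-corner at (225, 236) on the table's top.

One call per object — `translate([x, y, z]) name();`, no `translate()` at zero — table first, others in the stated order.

table();
translate([225, 236, 697]) ladder();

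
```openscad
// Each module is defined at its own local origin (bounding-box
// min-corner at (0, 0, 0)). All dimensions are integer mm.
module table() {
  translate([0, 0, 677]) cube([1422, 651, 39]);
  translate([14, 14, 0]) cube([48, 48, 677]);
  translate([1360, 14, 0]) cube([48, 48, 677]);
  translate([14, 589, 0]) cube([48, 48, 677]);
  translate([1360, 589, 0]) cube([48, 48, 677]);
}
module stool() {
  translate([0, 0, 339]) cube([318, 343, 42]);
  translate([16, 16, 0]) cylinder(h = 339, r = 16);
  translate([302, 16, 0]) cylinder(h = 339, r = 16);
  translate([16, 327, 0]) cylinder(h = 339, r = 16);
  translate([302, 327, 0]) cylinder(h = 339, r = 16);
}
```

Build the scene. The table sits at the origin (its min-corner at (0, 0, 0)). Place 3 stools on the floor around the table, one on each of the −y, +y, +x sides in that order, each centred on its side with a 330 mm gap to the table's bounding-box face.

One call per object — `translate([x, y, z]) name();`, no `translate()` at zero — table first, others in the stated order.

table();
translate([552, -673, 0]) stool();
translate([552, 981, 0]) stool();
translate([1752, 154, 0]) stool();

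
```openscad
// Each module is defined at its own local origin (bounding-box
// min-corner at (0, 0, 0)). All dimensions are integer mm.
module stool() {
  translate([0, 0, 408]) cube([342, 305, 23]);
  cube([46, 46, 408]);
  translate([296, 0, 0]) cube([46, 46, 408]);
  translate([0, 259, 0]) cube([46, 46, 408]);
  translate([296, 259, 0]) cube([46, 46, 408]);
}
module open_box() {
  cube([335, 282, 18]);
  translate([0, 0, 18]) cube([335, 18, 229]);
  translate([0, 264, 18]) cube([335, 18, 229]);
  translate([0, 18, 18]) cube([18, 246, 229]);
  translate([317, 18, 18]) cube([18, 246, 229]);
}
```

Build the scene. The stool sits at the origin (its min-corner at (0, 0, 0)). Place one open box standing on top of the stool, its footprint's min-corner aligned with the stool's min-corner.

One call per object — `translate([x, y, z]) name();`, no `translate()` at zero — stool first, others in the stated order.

stool();
translate([0, 0, 431]) open_box();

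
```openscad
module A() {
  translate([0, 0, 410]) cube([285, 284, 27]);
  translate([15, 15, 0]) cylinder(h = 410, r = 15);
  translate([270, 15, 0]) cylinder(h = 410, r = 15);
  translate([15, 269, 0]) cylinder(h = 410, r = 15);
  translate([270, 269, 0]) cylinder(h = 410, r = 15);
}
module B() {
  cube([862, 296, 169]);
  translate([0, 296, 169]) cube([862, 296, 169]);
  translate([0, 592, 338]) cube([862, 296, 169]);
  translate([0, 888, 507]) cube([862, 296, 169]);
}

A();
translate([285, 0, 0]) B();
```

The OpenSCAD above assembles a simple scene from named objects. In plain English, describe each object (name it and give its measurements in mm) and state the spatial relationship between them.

A is a four-legged stool. The seat is 285×284 mm, 27 mm thick, top at z = 437 mm. It stands on four round legs, each 30 mm in diameter, from z = 0 to the seat underside, each leg's axis is inset half a diameter from the nearest pair of seat edges (so the leg's bounding box is flush with the corner).

B is a straight staircase of 4 solid steps. Each step is 862 mm wide (x), 296 mm deep (y, the going) and 169 mm tall (the rise). The first step rests on the floor; each subsequent step sits one going further in +y and one rise higher in +z, directly behind and above the previous step with no overlap.

The staircase is against the stool's +x side, with their −y faces flush.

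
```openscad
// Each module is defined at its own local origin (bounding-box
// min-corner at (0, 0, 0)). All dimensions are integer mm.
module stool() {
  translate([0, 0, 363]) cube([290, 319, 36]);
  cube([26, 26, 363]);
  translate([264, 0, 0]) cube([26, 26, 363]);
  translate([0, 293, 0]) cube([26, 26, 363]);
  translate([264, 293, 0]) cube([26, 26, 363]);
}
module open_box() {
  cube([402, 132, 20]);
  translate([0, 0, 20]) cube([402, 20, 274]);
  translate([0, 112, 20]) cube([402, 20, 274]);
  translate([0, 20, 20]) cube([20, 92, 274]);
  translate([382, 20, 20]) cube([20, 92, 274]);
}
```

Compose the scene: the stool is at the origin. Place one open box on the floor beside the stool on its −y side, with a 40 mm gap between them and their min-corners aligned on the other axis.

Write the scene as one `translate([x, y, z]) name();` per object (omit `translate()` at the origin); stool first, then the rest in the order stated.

stool();
translate([0, -172, 0]) open_box();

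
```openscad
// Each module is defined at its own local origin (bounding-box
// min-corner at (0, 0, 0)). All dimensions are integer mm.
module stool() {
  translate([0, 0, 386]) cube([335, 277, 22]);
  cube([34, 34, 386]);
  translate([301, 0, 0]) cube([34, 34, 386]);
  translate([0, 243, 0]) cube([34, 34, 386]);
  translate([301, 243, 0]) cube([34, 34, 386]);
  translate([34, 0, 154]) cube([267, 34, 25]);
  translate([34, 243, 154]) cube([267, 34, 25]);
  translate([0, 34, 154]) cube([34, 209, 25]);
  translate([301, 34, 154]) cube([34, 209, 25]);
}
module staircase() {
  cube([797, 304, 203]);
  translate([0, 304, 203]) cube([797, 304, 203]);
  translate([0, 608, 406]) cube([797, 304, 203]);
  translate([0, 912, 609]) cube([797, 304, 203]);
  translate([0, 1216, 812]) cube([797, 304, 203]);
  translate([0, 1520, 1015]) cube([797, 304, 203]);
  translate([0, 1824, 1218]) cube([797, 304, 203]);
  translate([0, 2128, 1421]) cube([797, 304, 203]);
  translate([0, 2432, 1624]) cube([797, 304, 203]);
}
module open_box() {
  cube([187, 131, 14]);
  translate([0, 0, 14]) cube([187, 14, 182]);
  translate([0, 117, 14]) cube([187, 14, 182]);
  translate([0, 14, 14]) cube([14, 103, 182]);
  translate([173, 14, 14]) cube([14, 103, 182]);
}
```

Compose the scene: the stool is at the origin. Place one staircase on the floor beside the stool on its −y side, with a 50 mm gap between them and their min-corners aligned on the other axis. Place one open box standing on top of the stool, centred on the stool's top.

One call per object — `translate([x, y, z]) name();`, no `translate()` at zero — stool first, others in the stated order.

stool();
translate([0, -2786, 0]) staircase();
translate([74, 73, 408]) open_box();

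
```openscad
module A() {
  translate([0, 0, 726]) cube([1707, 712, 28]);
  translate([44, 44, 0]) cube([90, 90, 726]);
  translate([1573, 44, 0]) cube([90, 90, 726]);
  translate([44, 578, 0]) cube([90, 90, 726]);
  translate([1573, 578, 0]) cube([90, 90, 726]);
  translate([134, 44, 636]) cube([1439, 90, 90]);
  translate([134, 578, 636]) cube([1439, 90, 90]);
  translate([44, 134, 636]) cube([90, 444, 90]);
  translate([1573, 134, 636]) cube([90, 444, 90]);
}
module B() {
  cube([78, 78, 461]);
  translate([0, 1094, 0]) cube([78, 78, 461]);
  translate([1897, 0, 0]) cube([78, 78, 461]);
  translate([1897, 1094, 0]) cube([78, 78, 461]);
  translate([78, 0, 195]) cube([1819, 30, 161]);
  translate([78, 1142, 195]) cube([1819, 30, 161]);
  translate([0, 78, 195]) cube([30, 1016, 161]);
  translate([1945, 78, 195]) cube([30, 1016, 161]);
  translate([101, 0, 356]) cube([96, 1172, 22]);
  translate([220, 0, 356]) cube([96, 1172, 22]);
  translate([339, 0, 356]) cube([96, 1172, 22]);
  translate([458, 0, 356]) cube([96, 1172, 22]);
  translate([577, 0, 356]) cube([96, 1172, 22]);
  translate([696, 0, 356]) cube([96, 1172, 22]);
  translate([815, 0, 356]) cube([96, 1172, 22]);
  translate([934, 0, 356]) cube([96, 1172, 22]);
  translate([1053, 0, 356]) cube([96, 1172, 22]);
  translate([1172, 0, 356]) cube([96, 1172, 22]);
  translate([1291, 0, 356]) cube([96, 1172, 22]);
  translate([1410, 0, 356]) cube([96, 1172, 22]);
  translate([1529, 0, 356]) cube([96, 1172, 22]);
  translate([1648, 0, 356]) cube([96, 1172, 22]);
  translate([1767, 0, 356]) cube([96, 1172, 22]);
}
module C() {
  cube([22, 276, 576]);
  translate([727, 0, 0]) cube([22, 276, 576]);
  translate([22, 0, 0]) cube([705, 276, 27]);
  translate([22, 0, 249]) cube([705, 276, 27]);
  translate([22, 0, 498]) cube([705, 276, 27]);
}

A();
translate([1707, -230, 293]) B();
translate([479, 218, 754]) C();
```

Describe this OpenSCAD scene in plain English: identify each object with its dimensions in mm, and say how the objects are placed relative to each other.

A is a table with a 1707×712 mm rectangular top, 28 mm thick, top surface at z = 754 mm, supported by four 90×90 mm square legs, each inset 44 mm from the nearest pair of top edges, running from the floor. Four apron rails, 90 mm thick and 90 mm tall, run between adjacent legs with their top edges flush with the underside of the top and their outer faces flush with the legs' outer faces.

B is a bed frame 1975 mm long (x) by 1172 mm wide (y). Four 78×78 mm corner posts, 461 mm tall, at the corners of the footprint. Four rails of 30 mm thickness and 161 mm height run between adjacent posts with their undersides at z = 195 mm, their outer faces flush with the outside of the frame (the two x-running rails run between the posts' inner faces; the two y-running rails run between the posts' inner faces). 15 slats, each 96 mm wide (x) and 22 mm thick, lie across the top of the two x-running rails, running the full 1172 mm width of the frame in y; the slats are evenly spaced along x between the inner faces of the end posts with equal gaps (rounded down to the nearest mm) at the −x end and between each pair — any rounding remainder accumulates at the +x end.

C is an open bookshelf. Two side panels, each 22 mm thick, 276 mm deep and 576 mm tall, stand 749 mm apart (outside-to-outside). Between them sit 3 shelves, each 27 mm thick and 276 mm deep, spanning the full gap between the sides. The bottom shelf rests on the floor (its underside at z = 0) and the clear gap between one shelf's top and the next shelf's underside is 222 mm.

The bed frame is beside the table with their tops flush at z = 754. The bookshelf is on top of the table, centred.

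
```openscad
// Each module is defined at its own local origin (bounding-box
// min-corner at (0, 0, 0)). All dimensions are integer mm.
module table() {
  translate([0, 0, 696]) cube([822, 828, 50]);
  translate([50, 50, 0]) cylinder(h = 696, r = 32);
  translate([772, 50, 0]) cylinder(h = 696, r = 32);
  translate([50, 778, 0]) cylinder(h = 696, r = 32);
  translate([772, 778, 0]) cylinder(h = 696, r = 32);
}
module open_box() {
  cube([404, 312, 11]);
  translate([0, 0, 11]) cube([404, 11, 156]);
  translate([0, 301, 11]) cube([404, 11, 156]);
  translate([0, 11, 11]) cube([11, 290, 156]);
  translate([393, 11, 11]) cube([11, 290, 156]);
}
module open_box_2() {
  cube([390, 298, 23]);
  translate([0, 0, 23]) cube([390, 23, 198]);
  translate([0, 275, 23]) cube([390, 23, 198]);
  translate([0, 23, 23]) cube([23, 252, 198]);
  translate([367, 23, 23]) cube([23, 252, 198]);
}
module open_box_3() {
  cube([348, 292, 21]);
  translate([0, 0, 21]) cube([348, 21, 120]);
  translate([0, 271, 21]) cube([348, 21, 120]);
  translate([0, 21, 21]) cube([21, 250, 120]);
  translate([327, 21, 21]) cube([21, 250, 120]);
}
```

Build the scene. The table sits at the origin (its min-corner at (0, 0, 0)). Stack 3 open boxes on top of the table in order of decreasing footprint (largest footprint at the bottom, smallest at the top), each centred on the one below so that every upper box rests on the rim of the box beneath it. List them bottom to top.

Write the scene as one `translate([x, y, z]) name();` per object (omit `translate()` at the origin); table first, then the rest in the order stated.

table();
translate([209, 258, 746]) open_box();
translate([216, 265, 913]) open_box_2();
translate([237, 268, 1134]) open_box_3();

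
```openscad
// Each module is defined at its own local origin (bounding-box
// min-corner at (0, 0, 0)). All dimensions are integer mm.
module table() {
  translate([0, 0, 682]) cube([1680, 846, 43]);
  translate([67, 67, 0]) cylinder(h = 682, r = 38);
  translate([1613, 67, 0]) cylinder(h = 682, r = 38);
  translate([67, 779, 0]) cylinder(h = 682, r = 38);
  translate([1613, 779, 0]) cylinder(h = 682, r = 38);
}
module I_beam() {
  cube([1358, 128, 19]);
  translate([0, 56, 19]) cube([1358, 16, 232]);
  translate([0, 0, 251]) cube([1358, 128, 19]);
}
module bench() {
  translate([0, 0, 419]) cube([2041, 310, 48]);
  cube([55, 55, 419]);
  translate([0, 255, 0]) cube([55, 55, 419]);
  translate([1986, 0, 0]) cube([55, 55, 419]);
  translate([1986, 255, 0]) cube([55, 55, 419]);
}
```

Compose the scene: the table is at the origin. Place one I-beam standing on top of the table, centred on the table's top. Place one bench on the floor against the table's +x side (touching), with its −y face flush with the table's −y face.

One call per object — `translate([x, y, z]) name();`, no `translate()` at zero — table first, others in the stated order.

table();
translate([161, 359, 725]) I_beam();
translate([1680, 0, 0]) bench();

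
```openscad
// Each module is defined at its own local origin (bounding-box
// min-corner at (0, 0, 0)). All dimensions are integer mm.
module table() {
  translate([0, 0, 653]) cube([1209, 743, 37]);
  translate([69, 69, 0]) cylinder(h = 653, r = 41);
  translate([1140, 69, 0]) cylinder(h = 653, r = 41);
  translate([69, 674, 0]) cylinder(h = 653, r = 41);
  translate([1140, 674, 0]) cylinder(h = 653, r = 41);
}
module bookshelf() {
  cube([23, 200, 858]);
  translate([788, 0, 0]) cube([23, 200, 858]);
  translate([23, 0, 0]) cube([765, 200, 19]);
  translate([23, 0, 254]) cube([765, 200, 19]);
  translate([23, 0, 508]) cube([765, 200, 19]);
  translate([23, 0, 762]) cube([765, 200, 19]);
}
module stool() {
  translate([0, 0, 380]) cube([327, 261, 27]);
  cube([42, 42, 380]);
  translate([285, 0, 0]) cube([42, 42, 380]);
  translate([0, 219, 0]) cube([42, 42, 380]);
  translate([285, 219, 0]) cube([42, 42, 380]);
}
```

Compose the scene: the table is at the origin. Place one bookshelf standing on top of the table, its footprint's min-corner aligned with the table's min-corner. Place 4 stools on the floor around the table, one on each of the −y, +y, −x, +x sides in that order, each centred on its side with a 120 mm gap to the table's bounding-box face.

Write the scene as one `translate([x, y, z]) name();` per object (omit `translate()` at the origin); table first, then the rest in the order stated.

table();
translate([0, 0, 690]) bookshelf();
translate([441, -381, 0]) stool();
translate([441, 863, 0]) stool();
translate([-447, 241, 0]) stool();
translate([1329, 241, 0]) stool();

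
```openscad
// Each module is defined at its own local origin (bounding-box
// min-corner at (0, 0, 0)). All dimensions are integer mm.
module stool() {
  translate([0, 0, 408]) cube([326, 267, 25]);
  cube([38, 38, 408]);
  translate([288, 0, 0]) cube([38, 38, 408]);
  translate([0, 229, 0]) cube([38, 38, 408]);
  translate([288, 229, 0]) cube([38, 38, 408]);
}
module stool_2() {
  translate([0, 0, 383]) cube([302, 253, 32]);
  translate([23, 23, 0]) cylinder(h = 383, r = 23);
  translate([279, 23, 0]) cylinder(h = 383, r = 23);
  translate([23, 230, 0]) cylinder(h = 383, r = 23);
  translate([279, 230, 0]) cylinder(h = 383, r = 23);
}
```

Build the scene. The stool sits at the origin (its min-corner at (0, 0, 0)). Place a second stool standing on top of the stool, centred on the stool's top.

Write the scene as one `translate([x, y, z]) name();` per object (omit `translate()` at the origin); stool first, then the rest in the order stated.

stool();
translate([12, 7, 433]) stool_2();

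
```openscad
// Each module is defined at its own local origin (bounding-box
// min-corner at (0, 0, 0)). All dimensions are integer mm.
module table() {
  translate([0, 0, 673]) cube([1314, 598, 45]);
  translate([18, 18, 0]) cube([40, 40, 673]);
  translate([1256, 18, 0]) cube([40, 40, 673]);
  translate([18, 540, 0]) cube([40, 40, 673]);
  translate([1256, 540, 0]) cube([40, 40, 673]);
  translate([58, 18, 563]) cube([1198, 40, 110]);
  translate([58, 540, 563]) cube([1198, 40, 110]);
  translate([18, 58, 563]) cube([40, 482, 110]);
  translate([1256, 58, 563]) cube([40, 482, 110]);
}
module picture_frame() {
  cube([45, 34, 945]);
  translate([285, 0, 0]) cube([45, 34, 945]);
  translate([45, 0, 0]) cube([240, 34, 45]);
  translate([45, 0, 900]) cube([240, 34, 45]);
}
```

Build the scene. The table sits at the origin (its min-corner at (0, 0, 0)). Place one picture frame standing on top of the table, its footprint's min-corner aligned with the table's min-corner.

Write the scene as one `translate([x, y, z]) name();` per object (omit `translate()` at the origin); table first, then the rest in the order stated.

table();
translate([0, 0, 718]) picture_frame();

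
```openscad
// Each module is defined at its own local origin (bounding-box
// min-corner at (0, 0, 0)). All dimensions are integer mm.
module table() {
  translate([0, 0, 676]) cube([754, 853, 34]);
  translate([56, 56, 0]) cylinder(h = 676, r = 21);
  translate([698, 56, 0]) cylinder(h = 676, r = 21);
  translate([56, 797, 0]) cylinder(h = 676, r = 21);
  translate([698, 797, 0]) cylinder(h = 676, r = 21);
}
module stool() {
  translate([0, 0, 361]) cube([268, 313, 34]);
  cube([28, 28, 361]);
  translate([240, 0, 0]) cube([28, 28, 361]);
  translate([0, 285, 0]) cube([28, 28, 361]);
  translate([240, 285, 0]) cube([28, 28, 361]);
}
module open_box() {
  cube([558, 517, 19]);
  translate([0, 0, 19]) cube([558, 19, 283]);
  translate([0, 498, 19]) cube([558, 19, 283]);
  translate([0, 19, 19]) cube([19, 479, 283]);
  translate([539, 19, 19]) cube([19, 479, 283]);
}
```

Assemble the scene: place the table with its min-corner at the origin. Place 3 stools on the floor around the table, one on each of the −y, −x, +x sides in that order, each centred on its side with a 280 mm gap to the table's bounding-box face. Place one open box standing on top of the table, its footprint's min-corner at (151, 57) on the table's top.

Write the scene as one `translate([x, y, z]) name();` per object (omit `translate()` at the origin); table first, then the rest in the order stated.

table();
translate([243, -593, 0]) stool();
translate([-548, 270, 0]) stool();
translate([1034, 270, 0]) stool();
translate([151, 57, 710]) open_box();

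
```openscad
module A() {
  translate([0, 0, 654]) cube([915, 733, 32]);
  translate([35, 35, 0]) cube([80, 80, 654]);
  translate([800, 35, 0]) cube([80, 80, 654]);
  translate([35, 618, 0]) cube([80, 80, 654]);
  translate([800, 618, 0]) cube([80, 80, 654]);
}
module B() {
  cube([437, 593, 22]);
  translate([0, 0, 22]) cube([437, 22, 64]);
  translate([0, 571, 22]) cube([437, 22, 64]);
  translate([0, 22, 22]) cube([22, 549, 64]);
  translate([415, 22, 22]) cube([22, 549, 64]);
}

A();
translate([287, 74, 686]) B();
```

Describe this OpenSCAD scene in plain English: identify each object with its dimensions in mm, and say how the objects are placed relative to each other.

A is a table: top 915 mm (x) × 733 mm (y), 32 mm thick, upper face at z = 686 mm, on four 80×80 mm square legs, each inset 35 mm from the nearest pair of top edges, running from z = 0 to the bottom of the top.

B is an open storage box with external size 437×593×86 mm and wall thickness 22 mm (the base is also 22 mm thick). The base covers the whole footprint; the four walls stand on the base, with the y-facing walls full-width and the x-facing walls fitting between their inner faces.

The open box is on top of the table.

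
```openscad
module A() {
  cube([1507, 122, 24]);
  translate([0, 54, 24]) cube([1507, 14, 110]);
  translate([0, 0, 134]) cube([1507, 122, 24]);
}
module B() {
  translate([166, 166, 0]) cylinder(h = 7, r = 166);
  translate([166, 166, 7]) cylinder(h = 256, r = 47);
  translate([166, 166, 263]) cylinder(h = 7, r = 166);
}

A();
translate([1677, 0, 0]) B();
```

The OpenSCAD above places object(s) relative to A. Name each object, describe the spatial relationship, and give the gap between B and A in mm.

The spool's nearest face is 170 mm from the I-beam's +x face.

A is an I-beam. B is a spool. The spool is on the floor beside the I-beam on its +x side. The gap between the spool and the I-beam is 170 mm.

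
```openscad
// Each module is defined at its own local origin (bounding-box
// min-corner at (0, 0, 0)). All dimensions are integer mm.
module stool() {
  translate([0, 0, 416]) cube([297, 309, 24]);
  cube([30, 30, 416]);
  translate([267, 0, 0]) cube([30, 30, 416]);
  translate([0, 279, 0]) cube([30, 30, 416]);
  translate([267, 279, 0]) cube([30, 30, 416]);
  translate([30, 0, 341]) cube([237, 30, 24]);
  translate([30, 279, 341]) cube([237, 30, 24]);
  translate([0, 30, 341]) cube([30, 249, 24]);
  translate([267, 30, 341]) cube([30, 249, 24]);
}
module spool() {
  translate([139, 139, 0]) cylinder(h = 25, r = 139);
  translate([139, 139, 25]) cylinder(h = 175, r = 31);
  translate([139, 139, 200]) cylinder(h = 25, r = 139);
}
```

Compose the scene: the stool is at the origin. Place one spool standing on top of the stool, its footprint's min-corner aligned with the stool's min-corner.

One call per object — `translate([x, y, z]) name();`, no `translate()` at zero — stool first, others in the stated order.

stool();
translate([0, 0, 440]) spool();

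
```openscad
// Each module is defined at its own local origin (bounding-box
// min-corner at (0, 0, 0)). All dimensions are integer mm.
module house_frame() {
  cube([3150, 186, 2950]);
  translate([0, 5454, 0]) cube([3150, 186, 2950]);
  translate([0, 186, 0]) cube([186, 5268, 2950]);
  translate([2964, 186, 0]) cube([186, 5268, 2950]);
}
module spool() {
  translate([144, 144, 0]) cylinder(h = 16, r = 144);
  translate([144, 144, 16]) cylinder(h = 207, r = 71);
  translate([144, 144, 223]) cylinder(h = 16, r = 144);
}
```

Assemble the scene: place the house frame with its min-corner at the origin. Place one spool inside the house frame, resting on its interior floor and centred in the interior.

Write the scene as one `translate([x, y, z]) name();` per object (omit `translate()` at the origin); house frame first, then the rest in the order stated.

house_frame();
translate([1431, 2676, 0]) spool();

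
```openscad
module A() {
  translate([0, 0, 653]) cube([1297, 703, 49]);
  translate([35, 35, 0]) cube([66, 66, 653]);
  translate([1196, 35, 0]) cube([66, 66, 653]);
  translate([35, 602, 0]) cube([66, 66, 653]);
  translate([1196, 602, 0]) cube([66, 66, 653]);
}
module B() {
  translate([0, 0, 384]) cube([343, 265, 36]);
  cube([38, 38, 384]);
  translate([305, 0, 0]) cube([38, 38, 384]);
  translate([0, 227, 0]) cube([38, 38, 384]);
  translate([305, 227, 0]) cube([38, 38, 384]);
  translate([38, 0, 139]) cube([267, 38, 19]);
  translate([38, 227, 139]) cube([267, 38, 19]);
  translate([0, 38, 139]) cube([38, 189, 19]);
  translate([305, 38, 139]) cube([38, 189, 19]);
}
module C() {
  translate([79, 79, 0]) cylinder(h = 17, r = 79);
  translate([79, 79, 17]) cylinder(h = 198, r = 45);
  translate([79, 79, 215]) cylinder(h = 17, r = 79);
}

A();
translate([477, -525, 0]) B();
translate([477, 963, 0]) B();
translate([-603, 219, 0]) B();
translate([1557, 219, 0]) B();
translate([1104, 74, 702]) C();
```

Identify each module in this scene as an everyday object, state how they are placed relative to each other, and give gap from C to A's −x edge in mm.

A is a table. B is a stool. C is a spool. Four stools sit around the table at the −y, +y, −x, +x sides. The spool is on top of the table. The gap from the spool to the table's −x edge is 1104 mm.

The spool's min-x is at 1104; the table's min-x is 0; gap = 1104 mm.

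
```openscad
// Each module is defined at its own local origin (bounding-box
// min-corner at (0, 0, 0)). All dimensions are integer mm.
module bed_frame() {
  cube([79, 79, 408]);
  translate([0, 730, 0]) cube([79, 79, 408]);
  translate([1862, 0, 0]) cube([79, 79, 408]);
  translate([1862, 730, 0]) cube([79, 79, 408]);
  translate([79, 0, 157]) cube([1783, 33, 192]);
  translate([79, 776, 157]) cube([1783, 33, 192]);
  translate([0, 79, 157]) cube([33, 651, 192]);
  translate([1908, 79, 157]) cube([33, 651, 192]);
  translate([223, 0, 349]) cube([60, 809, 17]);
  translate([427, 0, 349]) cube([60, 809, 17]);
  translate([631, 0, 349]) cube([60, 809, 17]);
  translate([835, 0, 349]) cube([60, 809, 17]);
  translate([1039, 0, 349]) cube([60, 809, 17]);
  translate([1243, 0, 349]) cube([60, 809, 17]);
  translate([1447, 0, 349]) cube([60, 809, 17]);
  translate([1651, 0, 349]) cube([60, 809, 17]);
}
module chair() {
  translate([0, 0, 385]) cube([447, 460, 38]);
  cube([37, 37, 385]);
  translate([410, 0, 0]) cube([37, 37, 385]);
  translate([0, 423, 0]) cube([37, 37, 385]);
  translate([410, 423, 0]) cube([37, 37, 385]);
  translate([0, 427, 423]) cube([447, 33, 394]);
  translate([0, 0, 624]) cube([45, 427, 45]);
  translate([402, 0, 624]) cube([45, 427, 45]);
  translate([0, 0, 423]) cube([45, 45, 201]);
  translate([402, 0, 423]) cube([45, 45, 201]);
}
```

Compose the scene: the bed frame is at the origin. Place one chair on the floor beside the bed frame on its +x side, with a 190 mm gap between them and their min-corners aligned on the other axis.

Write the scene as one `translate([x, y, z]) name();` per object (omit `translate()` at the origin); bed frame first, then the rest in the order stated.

bed_frame();
translate([2131, 0, 0]) chair();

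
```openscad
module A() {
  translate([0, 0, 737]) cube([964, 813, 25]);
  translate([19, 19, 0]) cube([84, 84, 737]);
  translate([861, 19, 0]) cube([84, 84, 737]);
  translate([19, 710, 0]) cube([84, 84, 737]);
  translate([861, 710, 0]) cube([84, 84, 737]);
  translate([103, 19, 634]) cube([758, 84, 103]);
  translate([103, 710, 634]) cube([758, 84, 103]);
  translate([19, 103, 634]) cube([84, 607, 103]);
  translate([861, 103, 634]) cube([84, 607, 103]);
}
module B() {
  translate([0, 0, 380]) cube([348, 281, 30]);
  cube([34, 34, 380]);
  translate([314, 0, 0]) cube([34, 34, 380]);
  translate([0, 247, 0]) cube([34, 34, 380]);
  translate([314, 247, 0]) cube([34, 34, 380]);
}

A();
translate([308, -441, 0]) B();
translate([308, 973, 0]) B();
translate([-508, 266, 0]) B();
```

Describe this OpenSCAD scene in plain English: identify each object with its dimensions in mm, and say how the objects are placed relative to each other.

A is a table: top 964 mm (x) × 813 mm (y), 25 mm thick, upper face at z = 762 mm, on four 84×84 mm square legs, each inset 19 mm from the nearest pair of top edges, running from z = 0 to the bottom of the top. Four apron rails, 84 mm thick and 103 mm tall, run between adjacent legs with their top edges flush with the underside of the top and their outer faces flush with the legs' outer faces.

B is a simple wooden stool: a rectangular seat 348 mm (x) by 281 mm (y), 30 mm thick, top face at z = 410 mm, on four square legs, each 34×34 mm in cross-section. The legs rest on z = 0, each flush with a corner of the seat.

Three stools sit around the table at the −y, +y, −x sides.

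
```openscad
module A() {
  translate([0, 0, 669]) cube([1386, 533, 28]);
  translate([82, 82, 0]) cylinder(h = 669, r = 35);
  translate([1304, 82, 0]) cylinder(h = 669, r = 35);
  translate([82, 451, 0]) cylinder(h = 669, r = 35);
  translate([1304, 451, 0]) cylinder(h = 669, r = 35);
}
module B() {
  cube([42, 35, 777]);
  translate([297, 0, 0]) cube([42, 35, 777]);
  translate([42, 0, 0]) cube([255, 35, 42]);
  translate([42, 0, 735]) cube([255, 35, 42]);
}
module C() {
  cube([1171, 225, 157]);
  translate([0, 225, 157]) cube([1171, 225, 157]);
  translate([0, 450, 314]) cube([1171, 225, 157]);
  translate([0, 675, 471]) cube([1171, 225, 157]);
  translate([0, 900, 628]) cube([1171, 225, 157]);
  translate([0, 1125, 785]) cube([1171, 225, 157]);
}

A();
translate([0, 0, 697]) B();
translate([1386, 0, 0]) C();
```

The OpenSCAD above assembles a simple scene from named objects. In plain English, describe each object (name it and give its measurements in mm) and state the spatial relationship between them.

A is a table: top 1386 mm (x) × 533 mm (y), 28 mm thick, upper face at z = 697 mm, on four round legs of 70 mm diameter, each leg's bounding box inset 47 mm from the nearest pair of top edges, running from z = 0 to the bottom of the top.

B is a rectangular picture frame lying in the x–z plane (depth along y). The opening is 255 mm wide (x) by 693 mm tall (z), surrounded by a border 42 mm wide on all four sides. The frame is 35 mm deep and is made of two full-height vertical stiles with two horizontal rails fitted between them.

C is a run of 6 identical solid stair steps. Each tread is 1171×225 mm and each step block is 157 mm high. Step 1 rests on the floor; step k is offset from step 1 by (k−1)×225 mm in y and (k−1)×157 mm in z.

The picture frame is on top of the table. The staircase is against the table's +x side, with their −y faces flush.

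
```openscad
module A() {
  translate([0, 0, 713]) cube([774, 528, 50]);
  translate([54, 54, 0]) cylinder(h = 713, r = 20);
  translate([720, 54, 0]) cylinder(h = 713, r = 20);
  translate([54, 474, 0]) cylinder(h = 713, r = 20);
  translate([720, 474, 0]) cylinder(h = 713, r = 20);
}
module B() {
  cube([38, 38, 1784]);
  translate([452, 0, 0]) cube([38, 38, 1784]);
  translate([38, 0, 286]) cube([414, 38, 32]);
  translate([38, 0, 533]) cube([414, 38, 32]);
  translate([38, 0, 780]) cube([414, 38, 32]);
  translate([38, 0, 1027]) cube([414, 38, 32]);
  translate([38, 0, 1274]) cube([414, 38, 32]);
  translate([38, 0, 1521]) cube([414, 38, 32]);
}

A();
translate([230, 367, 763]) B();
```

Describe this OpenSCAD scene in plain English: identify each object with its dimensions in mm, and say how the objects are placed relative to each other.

A is a table: top 774 mm (x) × 528 mm (y), 50 mm thick, upper face at z = 763 mm, on four round legs of 40 mm diameter, each leg's bounding box inset 34 mm from the nearest pair of top edges, running from z = 0 to the bottom of the top.

B is a wooden ladder with two side rails of 38×38 mm section and 1784 mm height, set 490 mm apart overall. Between them run 6 rectangular rungs (38 mm deep, 32 mm thick), front faces flush with the rails' −y face. The bottom of the first rung is 286 mm above the floor and each subsequent rung is 247 mm higher than the one below.

The ladder is on top of the table.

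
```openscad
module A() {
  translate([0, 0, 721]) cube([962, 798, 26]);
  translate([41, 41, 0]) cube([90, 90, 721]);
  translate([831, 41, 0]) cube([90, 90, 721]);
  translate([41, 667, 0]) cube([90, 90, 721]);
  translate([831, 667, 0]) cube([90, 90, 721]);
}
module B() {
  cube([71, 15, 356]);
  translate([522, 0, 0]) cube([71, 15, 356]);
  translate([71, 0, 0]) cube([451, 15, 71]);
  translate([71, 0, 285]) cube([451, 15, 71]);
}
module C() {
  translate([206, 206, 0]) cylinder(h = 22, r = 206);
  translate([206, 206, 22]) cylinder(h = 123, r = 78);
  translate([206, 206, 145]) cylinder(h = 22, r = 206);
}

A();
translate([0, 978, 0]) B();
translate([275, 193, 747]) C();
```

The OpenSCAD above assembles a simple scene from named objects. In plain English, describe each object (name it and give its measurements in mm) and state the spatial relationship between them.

A is a table with a 962×798 mm rectangular top, 26 mm thick, top surface at z = 747 mm, supported by four 90×90 mm square legs, each inset 41 mm from the nearest pair of top edges, running from the floor.

B is a picture frame with a 451×214 mm rectangular opening (x by z) and a uniform 71 mm border on every side. Frame depth is 15 mm along y. It is built from two vertical stiles running the full outside height and two horizontal rails spanning the gap between the stiles.

C is a spool: two coaxial disc flanges of radius 206 mm and thickness 22 mm, joined by a core cylinder of radius 78 mm and height 123 mm. The lower flange rests on z = 0 and the three cylinders share a vertical axis.

The picture frame is on the floor beside the table on its +y side. The spool is on top of the table, centred.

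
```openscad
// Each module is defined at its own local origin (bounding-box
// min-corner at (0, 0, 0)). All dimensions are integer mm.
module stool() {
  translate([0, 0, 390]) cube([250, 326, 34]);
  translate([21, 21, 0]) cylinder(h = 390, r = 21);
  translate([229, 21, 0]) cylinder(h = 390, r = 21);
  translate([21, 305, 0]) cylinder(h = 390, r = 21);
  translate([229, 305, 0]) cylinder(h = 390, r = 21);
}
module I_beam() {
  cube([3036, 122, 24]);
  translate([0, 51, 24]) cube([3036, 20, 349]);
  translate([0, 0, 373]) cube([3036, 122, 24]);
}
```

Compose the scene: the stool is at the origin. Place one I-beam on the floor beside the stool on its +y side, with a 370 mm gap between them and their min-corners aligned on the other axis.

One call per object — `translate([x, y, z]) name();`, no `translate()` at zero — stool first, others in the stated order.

stool();
translate([0, 696, 0]) I_beam();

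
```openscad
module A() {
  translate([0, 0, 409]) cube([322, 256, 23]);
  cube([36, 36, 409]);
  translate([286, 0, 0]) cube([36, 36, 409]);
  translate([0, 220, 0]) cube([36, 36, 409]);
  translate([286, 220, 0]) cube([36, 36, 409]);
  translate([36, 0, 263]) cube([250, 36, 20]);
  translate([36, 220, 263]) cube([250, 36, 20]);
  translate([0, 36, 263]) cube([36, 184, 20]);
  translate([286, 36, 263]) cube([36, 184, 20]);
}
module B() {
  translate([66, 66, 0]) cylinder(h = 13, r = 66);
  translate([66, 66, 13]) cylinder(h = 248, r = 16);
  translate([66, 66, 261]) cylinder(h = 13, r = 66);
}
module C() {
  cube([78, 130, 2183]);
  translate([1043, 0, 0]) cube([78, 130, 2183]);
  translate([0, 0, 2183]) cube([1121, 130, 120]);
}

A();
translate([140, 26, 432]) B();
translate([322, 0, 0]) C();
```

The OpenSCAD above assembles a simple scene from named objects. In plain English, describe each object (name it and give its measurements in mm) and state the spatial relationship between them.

A is a simple wooden stool: a rectangular seat 322 mm (x) by 256 mm (y), 23 mm thick, top face at z = 432 mm, on four square legs, each 36×36 mm in cross-section. The legs rest on z = 0, each flush with a corner of the seat. Four stretchers, 36 mm wide and 20 mm tall, connect adjacent legs with their undersides at z = 263 mm, each running between the inner faces of the legs it joins and aligned with the legs' outer faces on the other axis.

B is a spool: two coaxial disc flanges of radius 66 mm and thickness 13 mm, joined by a core cylinder of radius 16 mm and height 248 mm. The lower flange rests on z = 0 and the three cylinders share a vertical axis.

C is a door frame. The clear opening is 965 mm wide and 2183 mm high. Two 78 mm wide jambs, 130 mm deep, stand either side of the opening from the floor to the top of the opening. A 120 mm thick head sits across the top of both jambs, spanning the full outside width of the frame.

The spool is on top of the stool. The door frame is against the stool's +x side, with their −y faces flush.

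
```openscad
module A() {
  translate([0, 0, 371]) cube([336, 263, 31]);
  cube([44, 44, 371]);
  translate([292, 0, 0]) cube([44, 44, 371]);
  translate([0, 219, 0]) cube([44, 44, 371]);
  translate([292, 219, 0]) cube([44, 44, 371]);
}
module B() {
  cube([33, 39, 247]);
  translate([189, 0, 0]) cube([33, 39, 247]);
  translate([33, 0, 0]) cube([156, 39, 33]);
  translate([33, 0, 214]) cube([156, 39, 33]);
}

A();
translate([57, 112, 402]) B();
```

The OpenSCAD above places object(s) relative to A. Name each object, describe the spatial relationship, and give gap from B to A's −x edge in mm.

A is a stool. B is a picture frame. The picture frame is on top of the stool, centred. The gap from the picture frame to the stool's −x edge is 57 mm.

The picture frame's min-x is at 57; the stool's min-x is 0; gap = 57 mm.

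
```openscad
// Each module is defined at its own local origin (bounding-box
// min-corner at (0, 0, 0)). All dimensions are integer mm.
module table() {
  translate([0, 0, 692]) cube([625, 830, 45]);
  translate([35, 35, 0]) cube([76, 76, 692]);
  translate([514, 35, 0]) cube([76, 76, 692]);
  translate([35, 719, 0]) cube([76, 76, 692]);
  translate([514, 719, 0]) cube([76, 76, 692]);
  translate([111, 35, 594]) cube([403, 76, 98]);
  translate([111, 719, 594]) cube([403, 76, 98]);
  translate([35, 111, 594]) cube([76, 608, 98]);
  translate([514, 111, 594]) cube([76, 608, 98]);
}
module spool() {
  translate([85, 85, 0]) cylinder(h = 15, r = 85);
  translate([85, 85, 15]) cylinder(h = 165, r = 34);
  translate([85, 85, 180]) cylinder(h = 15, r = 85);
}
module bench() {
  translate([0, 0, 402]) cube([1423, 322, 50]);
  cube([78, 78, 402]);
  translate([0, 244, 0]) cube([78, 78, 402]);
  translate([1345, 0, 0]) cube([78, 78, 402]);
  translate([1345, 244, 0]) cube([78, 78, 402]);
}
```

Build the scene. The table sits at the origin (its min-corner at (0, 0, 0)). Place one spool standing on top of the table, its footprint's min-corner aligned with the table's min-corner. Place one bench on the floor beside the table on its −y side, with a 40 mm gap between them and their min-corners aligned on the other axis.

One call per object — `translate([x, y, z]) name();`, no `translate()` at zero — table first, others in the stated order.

table();
translate([0, 0, 737]) spool();
translate([0, -362, 0]) bench();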